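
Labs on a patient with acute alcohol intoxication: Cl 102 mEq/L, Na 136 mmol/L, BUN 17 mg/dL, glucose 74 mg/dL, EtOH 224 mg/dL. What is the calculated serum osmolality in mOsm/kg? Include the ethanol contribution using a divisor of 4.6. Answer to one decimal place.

330.9 mOsm/kg

Calculated osmolality = 2·Na + glucose/18 + BUN/2.8 + ethanol/4.6
= 2·136 + 74/18 + 17/2.8 + 224/4.6
= 272 + 4.11 + 6.07 + 48.70
= 330.88 mOsm/kg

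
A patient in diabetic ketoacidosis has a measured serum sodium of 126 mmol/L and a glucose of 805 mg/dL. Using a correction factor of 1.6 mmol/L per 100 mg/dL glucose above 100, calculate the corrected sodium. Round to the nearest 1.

137 mmol/L

Corrected Na = measured Na + 1.6 · (glucose − 100)/100
= 126 + 1.6 · (805 − 100)/100
= 126 + 11.3
= 137.3 mmol/L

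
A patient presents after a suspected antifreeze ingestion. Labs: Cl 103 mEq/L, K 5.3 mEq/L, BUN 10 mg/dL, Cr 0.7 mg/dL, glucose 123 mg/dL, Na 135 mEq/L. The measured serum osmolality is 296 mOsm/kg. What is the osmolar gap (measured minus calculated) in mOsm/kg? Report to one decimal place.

Calculated osmolality = 2·Na + glucose/18 + BUN/2.8
= 2·135 + 123/18 + 10/2.8
= 270 + 6.83 + 3.57
= 280.4 mOsm/kg ≈ 280.4 mOsm/kg
Osmolar gap = measured − calculated = 296 − 280.4 = 15.6 mOsm/kg

15.6 mOsm/kg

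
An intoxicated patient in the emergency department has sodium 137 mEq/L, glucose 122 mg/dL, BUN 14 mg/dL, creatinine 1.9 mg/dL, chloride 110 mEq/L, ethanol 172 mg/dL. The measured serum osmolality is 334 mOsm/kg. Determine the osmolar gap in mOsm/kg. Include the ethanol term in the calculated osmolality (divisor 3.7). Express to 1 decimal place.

1.7 mOsm/kg

Calculated osmolality = 2·Na + glucose/18 + BUN/2.8 + ethanol/3.7
= 2·137 + 122/18 + 14/2.8 + 172/3.7
= 274 + 6.78 + 5 + 46.49
= 332.27 mOsm/kg ≈ 332.3 mOsm/kg
Osmolar gap = measured − calculated = 334 − 332.3 = 1.7 mOsm/kg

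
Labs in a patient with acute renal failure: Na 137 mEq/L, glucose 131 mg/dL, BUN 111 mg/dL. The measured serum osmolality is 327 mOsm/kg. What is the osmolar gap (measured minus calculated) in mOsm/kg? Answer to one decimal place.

Calculated osmolality = 2·Na + glucose/18 + BUN/2.8
= 2·137 + 131/18 + 111/2.8
= 274 + 7.28 + 39.64
= 320.92 mOsm/kg ≈ 320.9 mOsm/kg
Osmolar gap = measured − calculated = 327 − 320.9 = 6.1 mOsm/kg

6.1 mOsm/kg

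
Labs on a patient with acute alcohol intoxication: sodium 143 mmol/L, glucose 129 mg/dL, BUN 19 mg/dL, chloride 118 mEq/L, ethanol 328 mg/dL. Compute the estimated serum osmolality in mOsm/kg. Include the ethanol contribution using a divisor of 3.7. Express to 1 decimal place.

Calculated osmolality = 2·Na + glucose/18 + BUN/2.8 + ethanol/3.7
= 2·143 + 129/18 + 19/2.8 + 328/3.7
= 286 + 7.17 + 6.79 + 88.65
= 388.61 mOsm/kg

388.6 mOsm/kg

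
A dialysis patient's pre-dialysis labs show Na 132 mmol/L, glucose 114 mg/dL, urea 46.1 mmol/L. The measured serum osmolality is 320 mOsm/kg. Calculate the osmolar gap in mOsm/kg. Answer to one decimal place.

3.6 mOsm/kg

Calculated osmolality = 2·Na + glucose/18 + urea
= 2·132 + 114/18 + 46.1
= 264 + 6.33 + 46.10
= 316.43 mOsm/kg ≈ 316.4 mOsm/kg
Osmolar gap = measured − calculated = 320 − 316.4 = 3.6 mOsm/kg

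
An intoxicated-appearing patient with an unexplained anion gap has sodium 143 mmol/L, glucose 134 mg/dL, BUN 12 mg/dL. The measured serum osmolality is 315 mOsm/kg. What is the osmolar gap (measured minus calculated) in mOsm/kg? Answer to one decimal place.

Calculated osmolality = 2·Na + glucose/18 + BUN/2.8
= 2·143 + 134/18 + 12/2.8
= 286 + 7.44 + 4.29
= 297.73 mOsm/kg ≈ 297.7 mOsm/kg
Osmolar gap = measured − calculated = 315 − 297.7 = 17.3 mOsm/kg

17.3 mOsm/kg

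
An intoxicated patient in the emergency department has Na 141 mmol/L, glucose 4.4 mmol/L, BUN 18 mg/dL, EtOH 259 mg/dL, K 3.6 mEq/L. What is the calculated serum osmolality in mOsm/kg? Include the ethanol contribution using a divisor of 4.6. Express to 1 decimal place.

Calculated osmolality = 2·Na + glucose + BUN/2.8 + ethanol/4.6
= 2·141 + 4.4 + 18/2.8 + 259/4.6
= 282 + 4.40 + 6.43 + 56.30
= 349.13 mOsm/kg

349.1 mOsm/kg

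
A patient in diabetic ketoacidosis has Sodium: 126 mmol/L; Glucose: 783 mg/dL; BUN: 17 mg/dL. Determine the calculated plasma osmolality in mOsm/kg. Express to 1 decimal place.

301.6 mOsm/kg

Calculated osmolality = 2·Na + glucose/18 + BUN/2.8
= 2·126 + 783/18 + 17/2.8
= 252 + 43.50 + 6.07
= 301.57 mOsm/kg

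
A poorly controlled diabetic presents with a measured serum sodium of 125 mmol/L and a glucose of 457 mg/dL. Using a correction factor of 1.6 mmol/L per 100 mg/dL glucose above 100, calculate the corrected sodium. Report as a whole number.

Corrected Na = measured Na + 1.6 · (glucose − 100)/100
= 125 + 1.6 · (457 − 100)/100
= 125 + 5.7
= 130.7 mmol/L

131 mmol/L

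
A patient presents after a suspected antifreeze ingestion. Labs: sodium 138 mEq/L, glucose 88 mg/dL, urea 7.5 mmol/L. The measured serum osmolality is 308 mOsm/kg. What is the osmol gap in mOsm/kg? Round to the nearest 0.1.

Calculated osmolality = 2·Na + glucose/18 + urea
= 2·138 + 88/18 + 7.5
= 276 + 4.89 + 7.50
= 288.39 mOsm/kg ≈ 288.4 mOsm/kg
Osmolar gap = measured − calculated = 308 − 288.4 = 19.6 mOsm/kg

19.6 mOsm/kg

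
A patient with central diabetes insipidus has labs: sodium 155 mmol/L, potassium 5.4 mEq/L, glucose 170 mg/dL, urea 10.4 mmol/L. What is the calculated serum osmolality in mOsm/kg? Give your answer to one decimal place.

Calculated osmolality = 2·Na + glucose/18 + urea
= 2·155 + 170/18 + 10.4
= 310 + 9.44 + 10.40
= 329.84 mOsm/kg

329.8 mOsm/kg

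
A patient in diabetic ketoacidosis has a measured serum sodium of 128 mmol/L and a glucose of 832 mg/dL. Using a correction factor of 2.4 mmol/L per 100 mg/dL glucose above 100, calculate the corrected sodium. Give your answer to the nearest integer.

Corrected Na = measured Na + 2.4 · (glucose − 100)/100
= 128 + 2.4 · (832 − 100)/100
= 128 + 17.6
= 145.6 mmol/L

146 mmol/L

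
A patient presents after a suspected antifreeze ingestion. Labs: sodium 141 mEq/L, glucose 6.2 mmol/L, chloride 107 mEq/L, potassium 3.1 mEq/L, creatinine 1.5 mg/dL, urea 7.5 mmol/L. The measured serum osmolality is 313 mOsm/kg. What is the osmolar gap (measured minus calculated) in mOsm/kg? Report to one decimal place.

Calculated osmolality = 2·Na + glucose + urea
= 2·141 + 6.2 + 7.5
= 282 + 6.20 + 7.50
= 295.7 mOsm/kg ≈ 295.7 mOsm/kg
Osmolar gap = measured − calculated = 313 − 295.7 = 17.3 mOsm/kg

17.3 mOsm/kg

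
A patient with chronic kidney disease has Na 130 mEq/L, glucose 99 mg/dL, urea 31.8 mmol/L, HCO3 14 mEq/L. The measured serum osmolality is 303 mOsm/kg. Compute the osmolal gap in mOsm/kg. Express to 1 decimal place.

5.7 mOsm/kg

Calculated osmolality = 2·Na + glucose/18 + urea
= 2·130 + 99/18 + 31.8
= 260 + 5.50 + 31.80
= 297.3 mOsm/kg ≈ 297.3 mOsm/kg
Osmolar gap = measured − calculated = 303 − 297.3 = 5.7 mOsm/kg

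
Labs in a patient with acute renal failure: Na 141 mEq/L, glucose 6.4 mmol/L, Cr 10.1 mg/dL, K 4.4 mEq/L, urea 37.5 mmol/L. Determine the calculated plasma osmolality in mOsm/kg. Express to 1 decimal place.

Calculated osmolality = 2·Na + glucose + urea
= 2·141 + 6.4 + 37.5
= 282 + 6.40 + 37.50
= 325.9 mOsm/kg

325.9 mOsm/kg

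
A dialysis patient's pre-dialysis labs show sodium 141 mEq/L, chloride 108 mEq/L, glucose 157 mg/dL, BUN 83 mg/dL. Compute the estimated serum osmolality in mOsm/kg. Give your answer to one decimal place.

320.4 mOsm/kg

Calculated osmolality = 2·Na + glucose/18 + BUN/2.8
= 2·141 + 157/18 + 83/2.8
= 282 + 8.72 + 29.64
= 320.36 mOsm/kg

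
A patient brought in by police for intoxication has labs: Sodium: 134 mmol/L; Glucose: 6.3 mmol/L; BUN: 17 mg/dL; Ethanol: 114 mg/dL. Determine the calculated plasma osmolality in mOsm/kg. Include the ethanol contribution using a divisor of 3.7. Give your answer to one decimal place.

311.2 mOsm/kg

Calculated osmolality = 2·Na + glucose + BUN/2.8 + ethanol/3.7
= 2·134 + 6.3 + 17/2.8 + 114/3.7
= 268 + 6.30 + 6.07 + 30.81
= 311.18 mOsm/kg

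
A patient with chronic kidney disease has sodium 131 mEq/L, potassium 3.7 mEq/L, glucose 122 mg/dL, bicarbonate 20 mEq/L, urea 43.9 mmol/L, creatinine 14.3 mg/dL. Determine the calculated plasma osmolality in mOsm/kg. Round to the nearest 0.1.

Calculated osmolality = 2·Na + glucose/18 + urea
= 2·131 + 122/18 + 43.9
= 262 + 6.78 + 43.90
= 312.68 mOsm/kg

312.7 mOsm/kg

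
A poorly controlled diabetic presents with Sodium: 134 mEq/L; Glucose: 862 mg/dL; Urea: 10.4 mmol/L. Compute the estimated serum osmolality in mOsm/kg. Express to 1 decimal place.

326.3 mOsm/kg

Calculated osmolality = 2·Na + glucose/18 + urea
= 2·134 + 862/18 + 10.4
= 268 + 47.89 + 10.40
= 326.29 mOsm/kg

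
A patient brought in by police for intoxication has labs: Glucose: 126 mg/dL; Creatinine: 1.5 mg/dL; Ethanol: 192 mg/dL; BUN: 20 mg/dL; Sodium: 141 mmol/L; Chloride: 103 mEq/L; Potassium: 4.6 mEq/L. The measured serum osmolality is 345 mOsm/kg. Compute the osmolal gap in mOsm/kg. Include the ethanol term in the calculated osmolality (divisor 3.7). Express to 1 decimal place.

-3.0 mOsm/kg

Calculated osmolality = 2·Na + glucose/18 + BUN/2.8 + ethanol/3.7
= 2·141 + 126/18 + 20/2.8 + 192/3.7
= 282 + 7 + 7.14 + 51.89
= 348.03 mOsm/kg ≈ 348.0 mOsm/kg
Osmolar gap = measured − calculated = 345 − 348.0 = -3.0 mOsm/kg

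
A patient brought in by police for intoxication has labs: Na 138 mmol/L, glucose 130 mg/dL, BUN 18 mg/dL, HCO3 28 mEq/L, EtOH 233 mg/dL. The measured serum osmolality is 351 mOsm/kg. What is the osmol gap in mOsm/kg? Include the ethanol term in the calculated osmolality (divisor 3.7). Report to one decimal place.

-1.6 mOsm/kg

Calculated osmolality = 2·Na + glucose/18 + BUN/2.8 + ethanol/3.7
= 2·138 + 130/18 + 18/2.8 + 233/3.7
= 276 + 7.22 + 6.43 + 62.97
= 352.62 mOsm/kg ≈ 352.6 mOsm/kg
Osmolar gap = measured − calculated = 351 − 352.6 = -1.6 mOsm/kg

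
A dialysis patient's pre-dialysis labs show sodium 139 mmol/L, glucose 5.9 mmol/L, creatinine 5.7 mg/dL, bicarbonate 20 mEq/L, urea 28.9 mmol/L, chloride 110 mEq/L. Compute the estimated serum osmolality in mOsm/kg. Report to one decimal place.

Calculated osmolality = 2·Na + glucose + urea
= 2·139 + 5.9 + 28.9
= 278 + 5.90 + 28.90
= 312.8 mOsm/kg

312.8 mOsm/kg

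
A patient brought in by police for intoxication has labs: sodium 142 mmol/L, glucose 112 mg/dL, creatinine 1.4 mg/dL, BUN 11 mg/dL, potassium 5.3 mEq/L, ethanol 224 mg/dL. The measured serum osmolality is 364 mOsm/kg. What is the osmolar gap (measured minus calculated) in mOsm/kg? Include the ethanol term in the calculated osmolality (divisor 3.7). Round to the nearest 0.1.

Calculated osmolality = 2·Na + glucose/18 + BUN/2.8 + ethanol/3.7
= 2·142 + 112/18 + 11/2.8 + 224/3.7
= 284 + 6.22 + 3.93 + 60.54
= 354.69 mOsm/kg ≈ 354.7 mOsm/kg
Osmolar gap = measured − calculated = 364 − 354.7 = 9.3 mOsm/kg

9.3 mOsm/kg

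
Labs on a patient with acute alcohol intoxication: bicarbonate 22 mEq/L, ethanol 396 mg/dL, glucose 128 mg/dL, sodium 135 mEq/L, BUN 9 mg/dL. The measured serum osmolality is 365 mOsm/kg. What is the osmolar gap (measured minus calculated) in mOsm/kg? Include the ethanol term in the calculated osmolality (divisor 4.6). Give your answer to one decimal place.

Calculated osmolality = 2·Na + glucose/18 + BUN/2.8 + ethanol/4.6
= 2·135 + 128/18 + 9/2.8 + 396/4.6
= 270 + 7.11 + 3.21 + 86.09
= 366.41 mOsm/kg ≈ 366.4 mOsm/kg
Osmolar gap = measured − calculated = 365 − 366.4 = -1.4 mOsm/kg

-1.4 mOsm/kg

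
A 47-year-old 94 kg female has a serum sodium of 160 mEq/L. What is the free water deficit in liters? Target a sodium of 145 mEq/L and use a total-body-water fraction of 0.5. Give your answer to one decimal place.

TBW = 0.5 · 94 = 47 L
Free water deficit = TBW · (Na/145 − 1)
= 47 · (160/145 − 1)
= 47 · 0.1034
= 4.86 L

4.9 L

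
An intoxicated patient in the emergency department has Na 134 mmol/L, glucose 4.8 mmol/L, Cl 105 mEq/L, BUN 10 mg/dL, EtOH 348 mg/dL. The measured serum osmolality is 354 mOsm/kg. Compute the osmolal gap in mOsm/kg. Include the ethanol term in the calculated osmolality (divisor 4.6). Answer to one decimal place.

2.0 mOsm/kg

Calculated osmolality = 2·Na + glucose + BUN/2.8 + ethanol/4.6
= 2·134 + 4.8 + 10/2.8 + 348/4.6
= 268 + 4.80 + 3.57 + 75.65
= 352.02 mOsm/kg ≈ 352.0 mOsm/kg
Osmolar gap = measured − calculated = 354 − 352.0 = 2.0 mOsm/kg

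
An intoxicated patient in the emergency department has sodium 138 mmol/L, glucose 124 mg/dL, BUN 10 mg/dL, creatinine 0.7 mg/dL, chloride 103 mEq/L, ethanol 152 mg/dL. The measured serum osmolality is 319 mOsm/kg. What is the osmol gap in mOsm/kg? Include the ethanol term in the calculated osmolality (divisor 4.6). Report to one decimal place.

Calculated osmolality = 2·Na + glucose/18 + BUN/2.8 + ethanol/4.6
= 2·138 + 124/18 + 10/2.8 + 152/4.6
= 276 + 6.89 + 3.57 + 33.04
= 319.5 mOsm/kg ≈ 319.5 mOsm/kg
Osmolar gap = measured − calculated = 319 − 319.5 = -0.5 mOsm/kg

-0.5 mOsm/kg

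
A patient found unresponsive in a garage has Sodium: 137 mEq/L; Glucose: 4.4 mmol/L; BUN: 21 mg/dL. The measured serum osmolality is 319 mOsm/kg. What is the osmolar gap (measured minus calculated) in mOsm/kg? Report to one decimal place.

33.1 mOsm/kg

Calculated osmolality = 2·Na + glucose + BUN/2.8
= 2·137 + 4.4 + 21/2.8
= 274 + 4.40 + 7.50
= 285.9 mOsm/kg ≈ 285.9 mOsm/kg
Osmolar gap = measured − calculated = 319 − 285.9 = 33.1 mOsm/kg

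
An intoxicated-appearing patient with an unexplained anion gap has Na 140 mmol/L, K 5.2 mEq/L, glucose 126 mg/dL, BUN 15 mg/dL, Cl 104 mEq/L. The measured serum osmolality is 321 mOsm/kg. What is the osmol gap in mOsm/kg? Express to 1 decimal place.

28.6 mOsm/kg

Calculated osmolality = 2·Na + glucose/18 + BUN/2.8
= 2·140 + 126/18 + 15/2.8
= 280 + 7 + 5.36
= 292.36 mOsm/kg ≈ 292.4 mOsm/kg
Osmolar gap = measured − calculated = 321 − 292.4 = 28.6 mOsm/kg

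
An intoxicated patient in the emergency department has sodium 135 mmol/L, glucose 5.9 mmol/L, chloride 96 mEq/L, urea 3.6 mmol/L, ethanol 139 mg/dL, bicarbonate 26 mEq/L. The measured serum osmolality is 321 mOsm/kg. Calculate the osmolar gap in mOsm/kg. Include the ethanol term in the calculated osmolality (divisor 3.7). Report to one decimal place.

3.9 mOsm/kg

Calculated osmolality = 2·Na + glucose + urea + ethanol/3.7
= 2·135 + 5.9 + 3.6 + 139/3.7
= 270 + 5.90 + 3.60 + 37.57
= 317.07 mOsm/kg ≈ 317.1 mOsm/kg
Osmolar gap = measured − calculated = 321 − 317.1 = 3.9 mOsm/kg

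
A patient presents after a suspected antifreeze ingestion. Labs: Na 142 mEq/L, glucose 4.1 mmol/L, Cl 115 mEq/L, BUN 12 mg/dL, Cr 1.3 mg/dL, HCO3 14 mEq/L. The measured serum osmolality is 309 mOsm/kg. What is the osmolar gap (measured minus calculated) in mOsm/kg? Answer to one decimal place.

16.6 mOsm/kg

Calculated osmolality = 2·Na + glucose + BUN/2.8
= 2·142 + 4.1 + 12/2.8
= 284 + 4.10 + 4.29
= 292.39 mOsm/kg ≈ 292.4 mOsm/kg
Osmolar gap = measured − calculated = 309 − 292.4 = 16.6 mOsm/kg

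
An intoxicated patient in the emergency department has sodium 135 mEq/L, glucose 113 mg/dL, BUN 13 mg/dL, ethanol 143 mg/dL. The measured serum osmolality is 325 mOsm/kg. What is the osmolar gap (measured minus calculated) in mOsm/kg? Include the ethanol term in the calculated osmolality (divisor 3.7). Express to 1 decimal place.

5.4 mOsm/kg

Calculated osmolality = 2·Na + glucose/18 + BUN/2.8 + ethanol/3.7
= 2·135 + 113/18 + 13/2.8 + 143/3.7
= 270 + 6.28 + 4.64 + 38.65
= 319.57 mOsm/kg ≈ 319.6 mOsm/kg
Osmolar gap = measured − calculated = 325 − 319.6 = 5.4 mOsm/kg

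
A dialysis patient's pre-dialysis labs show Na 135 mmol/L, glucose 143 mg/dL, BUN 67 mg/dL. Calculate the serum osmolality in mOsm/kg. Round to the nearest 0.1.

301.9 mOsm/kg

Calculated osmolality = 2·Na + glucose/18 + BUN/2.8
= 2·135 + 143/18 + 67/2.8
= 270 + 7.94 + 23.93
= 301.87 mOsm/kg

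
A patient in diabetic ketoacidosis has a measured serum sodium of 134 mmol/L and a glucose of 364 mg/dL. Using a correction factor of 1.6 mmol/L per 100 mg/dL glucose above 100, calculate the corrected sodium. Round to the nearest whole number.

Corrected Na = measured Na + 1.6 · (glucose − 100)/100
= 134 + 1.6 · (364 − 100)/100
= 134 + 4.2
= 138.2 mmol/L

138 mmol/L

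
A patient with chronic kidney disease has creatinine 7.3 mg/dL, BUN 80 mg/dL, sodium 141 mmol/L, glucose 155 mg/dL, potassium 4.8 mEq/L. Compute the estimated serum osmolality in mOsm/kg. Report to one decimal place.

Calculated osmolality = 2·Na + glucose/18 + BUN/2.8
= 2·141 + 155/18 + 80/2.8
= 282 + 8.61 + 28.57
= 319.18 mOsm/kg

319.2 mOsm/kg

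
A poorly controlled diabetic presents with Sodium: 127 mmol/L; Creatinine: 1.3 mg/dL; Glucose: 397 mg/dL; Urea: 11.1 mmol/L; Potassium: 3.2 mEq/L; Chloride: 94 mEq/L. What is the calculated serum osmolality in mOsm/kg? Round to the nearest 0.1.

Calculated osmolality = 2·Na + glucose/18 + urea
= 2·127 + 397/18 + 11.1
= 254 + 22.06 + 11.10
= 287.16 mOsm/kg

287.2 mOsm/kg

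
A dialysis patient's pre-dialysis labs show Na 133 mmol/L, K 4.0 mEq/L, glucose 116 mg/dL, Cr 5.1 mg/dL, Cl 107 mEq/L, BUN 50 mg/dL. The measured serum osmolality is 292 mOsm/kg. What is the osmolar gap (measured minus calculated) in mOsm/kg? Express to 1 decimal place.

1.7 mOsm/kg

Calculated osmolality = 2·Na + glucose/18 + BUN/2.8
= 2·133 + 116/18 + 50/2.8
= 266 + 6.44 + 17.86
= 290.3 mOsm/kg ≈ 290.3 mOsm/kg
Osmolar gap = measured − calculated = 292 − 290.3 = 1.7 mOsm/kg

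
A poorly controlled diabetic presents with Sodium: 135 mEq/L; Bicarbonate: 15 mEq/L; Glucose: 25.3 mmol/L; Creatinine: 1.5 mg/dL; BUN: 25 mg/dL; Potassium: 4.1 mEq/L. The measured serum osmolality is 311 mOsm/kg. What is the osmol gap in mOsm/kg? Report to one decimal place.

6.8 mOsm/kg

Calculated osmolality = 2·Na + glucose + BUN/2.8
= 2·135 + 25.3 + 25/2.8
= 270 + 25.30 + 8.93
= 304.23 mOsm/kg ≈ 304.2 mOsm/kg
Osmolar gap = measured − calculated = 311 − 304.2 = 6.8 mOsm/kg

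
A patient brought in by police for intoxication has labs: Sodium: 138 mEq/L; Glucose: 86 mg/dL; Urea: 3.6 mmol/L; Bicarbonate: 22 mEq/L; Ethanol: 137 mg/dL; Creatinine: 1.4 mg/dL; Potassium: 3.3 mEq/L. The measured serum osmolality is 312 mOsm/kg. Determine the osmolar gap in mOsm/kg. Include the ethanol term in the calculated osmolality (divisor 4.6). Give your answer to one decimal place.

Calculated osmolality = 2·Na + glucose/18 + urea + ethanol/4.6
= 2·138 + 86/18 + 3.6 + 137/4.6
= 276 + 4.78 + 3.60 + 29.78
= 314.16 mOsm/kg ≈ 314.2 mOsm/kg
Osmolar gap = measured − calculated = 312 − 314.2 = -2.2 mOsm/kg

-2.2 mOsm/kg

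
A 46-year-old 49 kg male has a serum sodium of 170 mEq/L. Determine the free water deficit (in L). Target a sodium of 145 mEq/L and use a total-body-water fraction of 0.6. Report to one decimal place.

5.1 L

TBW = 0.6 · 49 = 29.4 L
Free water deficit = TBW · (Na/145 − 1)
= 29.4 · (170/145 − 1)
= 29.4 · 0.1724
= 5.07 L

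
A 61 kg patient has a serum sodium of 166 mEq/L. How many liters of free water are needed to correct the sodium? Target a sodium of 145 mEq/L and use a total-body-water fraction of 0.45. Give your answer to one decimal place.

TBW = 0.45 · 61 = 27.45 L
Free water deficit = TBW · (Na/145 − 1)
= 27.45 · (166/145 − 1)
= 27.45 · 0.1448
= 3.97 L

4.0 L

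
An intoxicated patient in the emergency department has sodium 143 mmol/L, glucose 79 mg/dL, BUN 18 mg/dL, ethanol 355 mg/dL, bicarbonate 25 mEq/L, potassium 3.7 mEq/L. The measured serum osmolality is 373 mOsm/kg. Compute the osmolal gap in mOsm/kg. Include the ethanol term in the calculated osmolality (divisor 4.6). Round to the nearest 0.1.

-1.0 mOsm/kg

Calculated osmolality = 2·Na + glucose/18 + BUN/2.8 + ethanol/4.6
= 2·143 + 79/18 + 18/2.8 + 355/4.6
= 286 + 4.39 + 6.43 + 77.17
= 373.99 mOsm/kg ≈ 374.0 mOsm/kg
Osmolar gap = measured − calculated = 373 − 374.0 = -1.0 mOsm/kg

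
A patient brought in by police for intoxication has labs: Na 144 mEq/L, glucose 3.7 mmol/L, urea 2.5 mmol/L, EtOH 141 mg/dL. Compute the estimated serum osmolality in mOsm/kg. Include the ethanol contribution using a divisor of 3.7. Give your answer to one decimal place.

332.3 mOsm/kg

Calculated osmolality = 2·Na + glucose + urea + ethanol/3.7
= 2·144 + 3.7 + 2.5 + 141/3.7
= 288 + 3.70 + 2.50 + 38.11
= 332.31 mOsm/kg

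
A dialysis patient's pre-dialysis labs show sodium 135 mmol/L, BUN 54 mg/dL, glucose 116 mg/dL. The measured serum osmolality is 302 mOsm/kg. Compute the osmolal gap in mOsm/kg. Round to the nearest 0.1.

6.3 mOsm/kg

Calculated osmolality = 2·Na + glucose/18 + BUN/2.8
= 2·135 + 116/18 + 54/2.8
= 270 + 6.44 + 19.29
= 295.73 mOsm/kg ≈ 295.7 mOsm/kg
Osmolar gap = measured − calculated = 302 − 295.7 = 6.3 mOsm/kg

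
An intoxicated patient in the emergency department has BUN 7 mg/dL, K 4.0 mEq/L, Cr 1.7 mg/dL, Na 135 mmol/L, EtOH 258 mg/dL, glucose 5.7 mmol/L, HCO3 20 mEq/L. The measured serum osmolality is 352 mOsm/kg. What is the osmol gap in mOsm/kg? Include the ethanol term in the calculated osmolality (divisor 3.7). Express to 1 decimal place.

Calculated osmolality = 2·Na + glucose + BUN/2.8 + ethanol/3.7
= 2·135 + 5.7 + 7/2.8 + 258/3.7
= 270 + 5.70 + 2.50 + 69.73
= 347.93 mOsm/kg ≈ 347.9 mOsm/kg
Osmolar gap = measured − calculated = 352 − 347.9 = 4.1 mOsm/kg

4.1 mOsm/kg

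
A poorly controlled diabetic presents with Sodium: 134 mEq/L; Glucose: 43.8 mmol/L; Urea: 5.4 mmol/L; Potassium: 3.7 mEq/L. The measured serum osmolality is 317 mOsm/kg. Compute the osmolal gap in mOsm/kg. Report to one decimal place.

Calculated osmolality = 2·Na + glucose + urea
= 2·134 + 43.8 + 5.4
= 268 + 43.80 + 5.40
= 317.2 mOsm/kg ≈ 317.2 mOsm/kg
Osmolar gap = measured − calculated = 317 − 317.2 = -0.2 mOsm/kg

-0.2 mOsm/kg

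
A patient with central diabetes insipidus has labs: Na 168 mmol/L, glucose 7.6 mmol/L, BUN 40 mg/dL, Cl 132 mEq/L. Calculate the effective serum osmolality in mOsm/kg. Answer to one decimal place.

343.6 mOsm/kg

Effective osmolality excludes urea (freely permeant across cell membranes):
2·Na + glucose
= 2·168 + 7.6
= 336 + 7.6
= 343.6 mOsm/kg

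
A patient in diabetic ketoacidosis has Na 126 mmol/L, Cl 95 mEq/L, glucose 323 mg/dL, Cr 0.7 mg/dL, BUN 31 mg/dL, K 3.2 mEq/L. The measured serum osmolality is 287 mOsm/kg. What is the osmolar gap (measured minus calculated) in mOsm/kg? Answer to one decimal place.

6.0 mOsm/kg

Calculated osmolality = 2·Na + glucose/18 + BUN/2.8
= 2·126 + 323/18 + 31/2.8
= 252 + 17.94 + 11.07
= 281.01 mOsm/kg ≈ 281.0 mOsm/kg
Osmolar gap = measured − calculated = 287 − 281.0 = 6.0 mOsm/kg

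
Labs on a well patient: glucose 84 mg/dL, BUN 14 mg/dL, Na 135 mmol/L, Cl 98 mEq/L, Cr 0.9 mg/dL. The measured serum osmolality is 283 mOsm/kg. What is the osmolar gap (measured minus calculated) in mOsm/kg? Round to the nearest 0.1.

3.3 mOsm/kg

Calculated osmolality = 2·Na + glucose/18 + BUN/2.8
= 2·135 + 84/18 + 14/2.8
= 270 + 4.67 + 5
= 279.67 mOsm/kg ≈ 279.7 mOsm/kg
Osmolar gap = measured − calculated = 283 − 279.7 = 3.3 mOsm/kg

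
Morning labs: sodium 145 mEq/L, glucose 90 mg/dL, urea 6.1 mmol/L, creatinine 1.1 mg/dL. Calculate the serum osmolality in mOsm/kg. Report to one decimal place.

Calculated osmolality = 2·Na + glucose/18 + urea
= 2·145 + 90/18 + 6.1
= 290 + 5 + 6.10
= 301.1 mOsm/kg

301.1 mOsm/kg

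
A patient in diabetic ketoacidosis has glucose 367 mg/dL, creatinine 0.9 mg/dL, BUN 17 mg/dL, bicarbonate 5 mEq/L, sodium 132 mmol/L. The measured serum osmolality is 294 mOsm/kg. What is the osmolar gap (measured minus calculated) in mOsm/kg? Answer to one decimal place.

3.5 mOsm/kg

Calculated osmolality = 2·Na + glucose/18 + BUN/2.8
= 2·132 + 367/18 + 17/2.8
= 264 + 20.39 + 6.07
= 290.46 mOsm/kg ≈ 290.5 mOsm/kg
Osmolar gap = measured − calculated = 294 − 290.5 = 3.5 mOsm/kg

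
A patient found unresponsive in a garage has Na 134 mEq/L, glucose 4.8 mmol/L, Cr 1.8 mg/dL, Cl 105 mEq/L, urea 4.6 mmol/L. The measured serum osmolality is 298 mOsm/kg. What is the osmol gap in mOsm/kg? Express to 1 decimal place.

20.6 mOsm/kg

Calculated osmolality = 2·Na + glucose + urea
= 2·134 + 4.8 + 4.6
= 268 + 4.80 + 4.60
= 277.4 mOsm/kg ≈ 277.4 mOsm/kg
Osmolar gap = measured − calculated = 298 − 277.4 = 20.6 mOsm/kg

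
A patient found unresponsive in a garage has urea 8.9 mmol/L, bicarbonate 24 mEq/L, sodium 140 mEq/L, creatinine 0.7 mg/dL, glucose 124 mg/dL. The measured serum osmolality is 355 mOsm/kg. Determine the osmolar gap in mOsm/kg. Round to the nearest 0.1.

Calculated osmolality = 2·Na + glucose/18 + urea
= 2·140 + 124/18 + 8.9
= 280 + 6.89 + 8.90
= 295.79 mOsm/kg ≈ 295.8 mOsm/kg
Osmolar gap = measured − calculated = 355 − 295.8 = 59.2 mOsm/kg

59.2 mOsm/kg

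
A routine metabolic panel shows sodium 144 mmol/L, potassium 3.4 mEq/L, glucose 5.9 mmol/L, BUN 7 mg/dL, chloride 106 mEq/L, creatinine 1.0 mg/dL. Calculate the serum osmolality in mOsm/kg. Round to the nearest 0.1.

Calculated osmolality = 2·Na + glucose + BUN/2.8
= 2·144 + 5.9 + 7/2.8
= 288 + 5.90 + 2.50
= 296.4 mOsm/kg

296.4 mOsm/kg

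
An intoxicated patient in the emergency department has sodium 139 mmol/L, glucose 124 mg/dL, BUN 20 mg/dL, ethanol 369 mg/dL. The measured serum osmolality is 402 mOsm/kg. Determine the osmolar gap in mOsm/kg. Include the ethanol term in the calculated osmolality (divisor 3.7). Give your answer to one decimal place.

Calculated osmolality = 2·Na + glucose/18 + BUN/2.8 + ethanol/3.7
= 2·139 + 124/18 + 20/2.8 + 369/3.7
= 278 + 6.89 + 7.14 + 99.73
= 391.76 mOsm/kg ≈ 391.8 mOsm/kg
Osmolar gap = measured − calculated = 402 − 391.8 = 10.2 mOsm/kg

10.2 mOsm/kg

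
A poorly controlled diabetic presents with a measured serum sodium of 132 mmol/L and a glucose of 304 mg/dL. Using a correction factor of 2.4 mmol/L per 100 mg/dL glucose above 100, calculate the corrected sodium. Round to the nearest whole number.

137 mmol/L

Corrected Na = measured Na + 2.4 · (glucose − 100)/100
= 132 + 2.4 · (304 − 100)/100
= 132 + 4.9
= 136.9 mmol/L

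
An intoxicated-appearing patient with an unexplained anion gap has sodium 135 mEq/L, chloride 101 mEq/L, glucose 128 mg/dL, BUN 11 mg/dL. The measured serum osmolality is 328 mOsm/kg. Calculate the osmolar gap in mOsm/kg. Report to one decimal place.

Calculated osmolality = 2·Na + glucose/18 + BUN/2.8
= 2·135 + 128/18 + 11/2.8
= 270 + 7.11 + 3.93
= 281.04 mOsm/kg ≈ 281.0 mOsm/kg
Osmolar gap = measured − calculated = 328 − 281.0 = 47.0 mOsm/kg

47.0 mOsm/kg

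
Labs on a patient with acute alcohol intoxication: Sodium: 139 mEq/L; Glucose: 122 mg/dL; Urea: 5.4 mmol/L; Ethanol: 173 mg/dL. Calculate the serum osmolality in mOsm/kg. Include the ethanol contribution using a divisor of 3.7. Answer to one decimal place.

336.9 mOsm/kg

Calculated osmolality = 2·Na + glucose/18 + urea + ethanol/3.7
= 2·139 + 122/18 + 5.4 + 173/3.7
= 278 + 6.78 + 5.40 + 46.76
= 336.94 mOsm/kg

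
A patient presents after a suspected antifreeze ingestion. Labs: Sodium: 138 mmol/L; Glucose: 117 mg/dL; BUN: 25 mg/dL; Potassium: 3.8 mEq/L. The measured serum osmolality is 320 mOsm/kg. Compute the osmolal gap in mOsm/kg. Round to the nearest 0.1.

Calculated osmolality = 2·Na + glucose/18 + BUN/2.8
= 2·138 + 117/18 + 25/2.8
= 276 + 6.50 + 8.93
= 291.43 mOsm/kg ≈ 291.4 mOsm/kg
Osmolar gap = measured − calculated = 320 − 291.4 = 28.6 mOsm/kg

28.6 mOsm/kg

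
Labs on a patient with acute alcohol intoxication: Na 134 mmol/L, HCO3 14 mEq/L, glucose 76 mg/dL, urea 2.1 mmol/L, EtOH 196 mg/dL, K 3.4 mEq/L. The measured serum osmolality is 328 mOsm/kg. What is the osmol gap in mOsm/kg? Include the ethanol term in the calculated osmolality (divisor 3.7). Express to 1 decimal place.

0.7 mOsm/kg

Calculated osmolality = 2·Na + glucose/18 + urea + ethanol/3.7
= 2·134 + 76/18 + 2.1 + 196/3.7
= 268 + 4.22 + 2.10 + 52.97
= 327.29 mOsm/kg ≈ 327.3 mOsm/kg
Osmolar gap = measured − calculated = 328 − 327.3 = 0.7 mOsm/kg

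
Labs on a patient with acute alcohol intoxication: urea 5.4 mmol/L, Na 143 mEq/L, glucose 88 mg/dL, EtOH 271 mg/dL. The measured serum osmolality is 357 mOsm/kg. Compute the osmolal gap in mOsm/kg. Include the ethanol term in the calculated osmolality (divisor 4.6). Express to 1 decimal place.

1.8 mOsm/kg

Calculated osmolality = 2·Na + glucose/18 + urea + ethanol/4.6
= 2·143 + 88/18 + 5.4 + 271/4.6
= 286 + 4.89 + 5.40 + 58.91
= 355.2 mOsm/kg ≈ 355.2 mOsm/kg
Osmolar gap = measured − calculated = 357 − 355.2 = 1.8 mOsm/kg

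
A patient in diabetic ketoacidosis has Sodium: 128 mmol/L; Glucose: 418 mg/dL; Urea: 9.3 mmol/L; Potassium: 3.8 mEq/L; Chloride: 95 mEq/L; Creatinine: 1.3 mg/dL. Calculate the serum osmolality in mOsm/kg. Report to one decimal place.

288.5 mOsm/kg

Calculated osmolality = 2·Na + glucose/18 + urea
= 2·128 + 418/18 + 9.3
= 256 + 23.22 + 9.30
= 288.52 mOsm/kg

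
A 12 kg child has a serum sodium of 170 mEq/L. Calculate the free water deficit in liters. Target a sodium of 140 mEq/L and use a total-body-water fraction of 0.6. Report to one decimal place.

1.5 L

TBW = 0.6 · 12 = 7.2 L
Free water deficit = TBW · (Na/140 − 1)
= 7.2 · (170/140 − 1)
= 7.2 · 0.2143
= 1.54 L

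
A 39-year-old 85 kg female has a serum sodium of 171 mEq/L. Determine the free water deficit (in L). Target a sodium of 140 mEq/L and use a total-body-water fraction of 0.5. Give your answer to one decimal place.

TBW = 0.5 · 85 = 42.5 L
Free water deficit = TBW · (Na/140 − 1)
= 42.5 · (171/140 − 1)
= 42.5 · 0.2214
= 9.41 L

9.4 L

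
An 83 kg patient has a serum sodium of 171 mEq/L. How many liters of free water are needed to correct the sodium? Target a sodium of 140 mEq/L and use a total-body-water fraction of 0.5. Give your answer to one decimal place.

9.2 L

TBW = 0.5 · 83 = 41.5 L
Free water deficit = TBW · (Na/140 − 1)
= 41.5 · (171/140 − 1)
= 41.5 · 0.2214
= 9.19 L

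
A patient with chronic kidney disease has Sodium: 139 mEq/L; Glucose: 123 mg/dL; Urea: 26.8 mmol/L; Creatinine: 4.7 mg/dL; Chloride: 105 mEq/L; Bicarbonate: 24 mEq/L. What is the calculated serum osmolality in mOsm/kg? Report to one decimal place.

Calculated osmolality = 2·Na + glucose/18 + urea
= 2·139 + 123/18 + 26.8
= 278 + 6.83 + 26.80
= 311.63 mOsm/kg

311.6 mOsm/kg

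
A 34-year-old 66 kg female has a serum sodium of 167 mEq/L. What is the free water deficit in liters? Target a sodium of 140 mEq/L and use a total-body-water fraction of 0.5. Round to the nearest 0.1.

TBW = 0.5 · 66 = 33 L
Free water deficit = TBW · (Na/140 − 1)
= 33 · (167/140 − 1)
= 33 · 0.1929
= 6.37 L

6.4 L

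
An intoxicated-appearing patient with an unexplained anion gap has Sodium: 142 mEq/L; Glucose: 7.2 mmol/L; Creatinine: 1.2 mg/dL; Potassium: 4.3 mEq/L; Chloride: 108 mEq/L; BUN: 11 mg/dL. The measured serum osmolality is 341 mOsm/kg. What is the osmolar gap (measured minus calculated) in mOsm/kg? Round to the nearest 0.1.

Calculated osmolality = 2·Na + glucose + BUN/2.8
= 2·142 + 7.2 + 11/2.8
= 284 + 7.20 + 3.93
= 295.13 mOsm/kg ≈ 295.1 mOsm/kg
Osmolar gap = measured − calculated = 341 − 295.1 = 45.9 mOsm/kg

45.9 mOsm/kg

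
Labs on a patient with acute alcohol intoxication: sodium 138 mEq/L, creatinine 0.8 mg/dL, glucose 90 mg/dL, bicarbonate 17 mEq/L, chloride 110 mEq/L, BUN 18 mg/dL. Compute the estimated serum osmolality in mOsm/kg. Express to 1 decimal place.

Calculated osmolality = 2·Na + glucose/18 + BUN/2.8
= 2·138 + 90/18 + 18/2.8
= 276 + 5 + 6.43
= 287.43 mOsm/kg

287.4 mOsm/kg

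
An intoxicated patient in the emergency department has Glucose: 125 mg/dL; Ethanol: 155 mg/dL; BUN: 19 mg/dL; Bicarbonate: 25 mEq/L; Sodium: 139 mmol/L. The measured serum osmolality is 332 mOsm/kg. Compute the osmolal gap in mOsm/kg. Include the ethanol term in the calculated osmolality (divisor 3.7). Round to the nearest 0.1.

Calculated osmolality = 2·Na + glucose/18 + BUN/2.8 + ethanol/3.7
= 2·139 + 125/18 + 19/2.8 + 155/3.7
= 278 + 6.94 + 6.79 + 41.89
= 333.62 mOsm/kg ≈ 333.6 mOsm/kg
Osmolar gap = measured − calculated = 332 − 333.6 = -1.6 mOsm/kg

-1.6 mOsm/kg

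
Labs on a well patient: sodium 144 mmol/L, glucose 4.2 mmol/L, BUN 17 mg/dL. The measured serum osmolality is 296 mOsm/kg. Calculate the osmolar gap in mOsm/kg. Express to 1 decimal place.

-2.3 mOsm/kg

Calculated osmolality = 2·Na + glucose + BUN/2.8
= 2·144 + 4.2 + 17/2.8
= 288 + 4.20 + 6.07
= 298.27 mOsm/kg ≈ 298.3 mOsm/kg
Osmolar gap = measured − calculated = 296 − 298.3 = -2.3 mOsm/kg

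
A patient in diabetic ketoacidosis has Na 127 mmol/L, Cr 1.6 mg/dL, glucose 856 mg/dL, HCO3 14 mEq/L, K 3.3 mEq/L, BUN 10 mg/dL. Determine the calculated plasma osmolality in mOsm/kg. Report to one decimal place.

305.1 mOsm/kg

Calculated osmolality = 2·Na + glucose/18 + BUN/2.8
= 2·127 + 856/18 + 10/2.8
= 254 + 47.56 + 3.57
= 305.13 mOsm/kg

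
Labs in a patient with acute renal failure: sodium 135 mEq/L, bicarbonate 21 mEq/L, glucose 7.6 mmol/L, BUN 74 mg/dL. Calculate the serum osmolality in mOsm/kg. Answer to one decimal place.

304.0 mOsm/kg

Calculated osmolality = 2·Na + glucose + BUN/2.8
= 2·135 + 7.6 + 74/2.8
= 270 + 7.60 + 26.43
= 304.03 mOsm/kg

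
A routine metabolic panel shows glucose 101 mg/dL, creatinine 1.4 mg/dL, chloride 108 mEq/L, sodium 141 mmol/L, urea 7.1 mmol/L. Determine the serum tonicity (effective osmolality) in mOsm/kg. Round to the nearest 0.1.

287.6 mOsm/kg

Effective osmolality excludes urea (freely permeant across cell membranes):
2·Na + glucose/18
= 2·141 + 101/18
= 282 + 5.61
= 287.61 mOsm/kg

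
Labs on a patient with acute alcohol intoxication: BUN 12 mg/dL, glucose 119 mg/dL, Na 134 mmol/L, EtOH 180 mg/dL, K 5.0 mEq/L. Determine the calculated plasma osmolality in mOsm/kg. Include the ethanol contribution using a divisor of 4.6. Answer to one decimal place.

318.0 mOsm/kg

Calculated osmolality = 2·Na + glucose/18 + BUN/2.8 + ethanol/4.6
= 2·134 + 119/18 + 12/2.8 + 180/4.6
= 268 + 6.61 + 4.29 + 39.13
= 318.03 mOsm/kg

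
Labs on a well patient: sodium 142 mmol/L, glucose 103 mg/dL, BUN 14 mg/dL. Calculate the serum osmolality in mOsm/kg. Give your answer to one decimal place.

294.7 mOsm/kg

Calculated osmolality = 2·Na + glucose/18 + BUN/2.8
= 2·142 + 103/18 + 14/2.8
= 284 + 5.72 + 5
= 294.72 mOsm/kg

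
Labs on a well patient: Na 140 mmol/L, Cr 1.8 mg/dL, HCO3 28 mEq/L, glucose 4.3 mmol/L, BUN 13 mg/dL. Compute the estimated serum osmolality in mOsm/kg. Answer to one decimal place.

Calculated osmolality = 2·Na + glucose + BUN/2.8
= 2·140 + 4.3 + 13/2.8
= 280 + 4.30 + 4.64
= 288.94 mOsm/kg

288.9 mOsm/kg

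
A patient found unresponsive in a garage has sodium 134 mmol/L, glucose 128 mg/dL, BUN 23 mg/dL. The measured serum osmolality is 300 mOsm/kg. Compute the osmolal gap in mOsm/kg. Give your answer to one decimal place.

Calculated osmolality = 2·Na + glucose/18 + BUN/2.8
= 2·134 + 128/18 + 23/2.8
= 268 + 7.11 + 8.21
= 283.32 mOsm/kg ≈ 283.3 mOsm/kg
Osmolar gap = measured − calculated = 300 − 283.3 = 16.7 mOsm/kg

16.7 mOsm/kg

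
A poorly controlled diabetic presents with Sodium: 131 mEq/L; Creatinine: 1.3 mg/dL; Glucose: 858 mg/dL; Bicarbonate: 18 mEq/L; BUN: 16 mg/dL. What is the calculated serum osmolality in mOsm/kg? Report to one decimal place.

Calculated osmolality = 2·Na + glucose/18 + BUN/2.8
= 2·131 + 858/18 + 16/2.8
= 262 + 47.67 + 5.71
= 315.38 mOsm/kg

315.4 mOsm/kg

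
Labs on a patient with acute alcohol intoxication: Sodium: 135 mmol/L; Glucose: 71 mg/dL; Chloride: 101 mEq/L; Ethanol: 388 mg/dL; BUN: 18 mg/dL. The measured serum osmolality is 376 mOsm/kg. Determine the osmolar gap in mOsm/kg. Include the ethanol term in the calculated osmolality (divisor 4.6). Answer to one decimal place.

Calculated osmolality = 2·Na + glucose/18 + BUN/2.8 + ethanol/4.6
= 2·135 + 71/18 + 18/2.8 + 388/4.6
= 270 + 3.94 + 6.43 + 84.35
= 364.72 mOsm/kg ≈ 364.7 mOsm/kg
Osmolar gap = measured − calculated = 376 − 364.7 = 11.3 mOsm/kg

11.3 mOsm/kg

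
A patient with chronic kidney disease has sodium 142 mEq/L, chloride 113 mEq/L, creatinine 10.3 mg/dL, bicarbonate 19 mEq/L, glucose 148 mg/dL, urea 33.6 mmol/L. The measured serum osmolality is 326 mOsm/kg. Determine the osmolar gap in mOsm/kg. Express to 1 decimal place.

0.2 mOsm/kg

Calculated osmolality = 2·Na + glucose/18 + urea
= 2·142 + 148/18 + 33.6
= 284 + 8.22 + 33.60
= 325.82 mOsm/kg ≈ 325.8 mOsm/kg
Osmolar gap = measured − calculated = 326 − 325.8 = 0.2 mOsm/kg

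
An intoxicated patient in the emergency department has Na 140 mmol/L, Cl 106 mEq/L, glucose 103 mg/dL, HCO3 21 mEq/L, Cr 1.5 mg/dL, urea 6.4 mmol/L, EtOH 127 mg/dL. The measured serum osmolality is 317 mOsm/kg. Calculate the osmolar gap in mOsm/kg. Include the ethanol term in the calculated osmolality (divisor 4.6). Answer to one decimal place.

-2.7 mOsm/kg

Calculated osmolality = 2·Na + glucose/18 + urea + ethanol/4.6
= 2·140 + 103/18 + 6.4 + 127/4.6
= 280 + 5.72 + 6.40 + 27.61
= 319.73 mOsm/kg ≈ 319.7 mOsm/kg
Osmolar gap = measured − calculated = 317 − 319.7 = -2.7 mOsm/kg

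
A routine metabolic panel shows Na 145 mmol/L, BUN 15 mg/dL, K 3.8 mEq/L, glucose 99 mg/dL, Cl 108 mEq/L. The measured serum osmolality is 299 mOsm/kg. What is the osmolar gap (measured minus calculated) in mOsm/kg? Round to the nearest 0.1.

-1.9 mOsm/kg

Calculated osmolality = 2·Na + glucose/18 + BUN/2.8
= 2·145 + 99/18 + 15/2.8
= 290 + 5.50 + 5.36
= 300.86 mOsm/kg ≈ 300.9 mOsm/kg
Osmolar gap = measured − calculated = 299 − 300.9 = -1.9 mOsm/kg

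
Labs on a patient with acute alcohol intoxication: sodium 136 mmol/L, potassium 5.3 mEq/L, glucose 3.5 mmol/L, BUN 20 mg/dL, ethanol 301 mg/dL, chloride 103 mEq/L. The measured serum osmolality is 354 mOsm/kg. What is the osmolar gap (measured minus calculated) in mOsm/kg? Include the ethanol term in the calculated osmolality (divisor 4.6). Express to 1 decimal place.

Calculated osmolality = 2·Na + glucose + BUN/2.8 + ethanol/4.6
= 2·136 + 3.5 + 20/2.8 + 301/4.6
= 272 + 3.50 + 7.14 + 65.43
= 348.07 mOsm/kg ≈ 348.1 mOsm/kg
Osmolar gap = measured − calculated = 354 − 348.1 = 5.9 mOsm/kg

5.9 mOsm/kg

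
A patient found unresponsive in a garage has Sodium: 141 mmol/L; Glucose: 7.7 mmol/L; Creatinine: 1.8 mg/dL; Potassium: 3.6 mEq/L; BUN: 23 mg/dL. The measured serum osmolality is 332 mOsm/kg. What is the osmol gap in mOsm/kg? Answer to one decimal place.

34.1 mOsm/kg

Calculated osmolality = 2·Na + glucose + BUN/2.8
= 2·141 + 7.7 + 23/2.8
= 282 + 7.70 + 8.21
= 297.91 mOsm/kg ≈ 297.9 mOsm/kg
Osmolar gap = measured − calculated = 332 − 297.9 = 34.1 mOsm/kg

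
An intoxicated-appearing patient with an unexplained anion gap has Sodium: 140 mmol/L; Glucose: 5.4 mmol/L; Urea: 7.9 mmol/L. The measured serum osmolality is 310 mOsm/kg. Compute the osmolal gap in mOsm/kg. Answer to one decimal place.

Calculated osmolality = 2·Na + glucose + urea
= 2·140 + 5.4 + 7.9
= 280 + 5.40 + 7.90
= 293.3 mOsm/kg ≈ 293.3 mOsm/kg
Osmolar gap = measured − calculated = 310 − 293.3 = 16.7 mOsm/kg

16.7 mOsm/kg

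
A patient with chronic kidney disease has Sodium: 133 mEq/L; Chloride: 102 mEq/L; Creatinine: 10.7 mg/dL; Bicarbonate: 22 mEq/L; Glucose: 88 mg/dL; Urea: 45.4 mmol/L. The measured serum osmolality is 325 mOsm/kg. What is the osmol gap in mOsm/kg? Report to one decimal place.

8.7 mOsm/kg

Calculated osmolality = 2·Na + glucose/18 + urea
= 2·133 + 88/18 + 45.4
= 266 + 4.89 + 45.40
= 316.29 mOsm/kg ≈ 316.3 mOsm/kg
Osmolar gap = measured − calculated = 325 − 316.3 = 8.7 mOsm/kg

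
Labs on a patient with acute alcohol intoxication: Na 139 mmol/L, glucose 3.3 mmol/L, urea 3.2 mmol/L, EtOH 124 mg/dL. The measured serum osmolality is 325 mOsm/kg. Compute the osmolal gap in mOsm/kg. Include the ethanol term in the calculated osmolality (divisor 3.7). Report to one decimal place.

Calculated osmolality = 2·Na + glucose + urea + ethanol/3.7
= 2·139 + 3.3 + 3.2 + 124/3.7
= 278 + 3.30 + 3.20 + 33.51
= 318.01 mOsm/kg ≈ 318.0 mOsm/kg
Osmolar gap = measured − calculated = 325 − 318.0 = 7.0 mOsm/kg

7.0 mOsm/kg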